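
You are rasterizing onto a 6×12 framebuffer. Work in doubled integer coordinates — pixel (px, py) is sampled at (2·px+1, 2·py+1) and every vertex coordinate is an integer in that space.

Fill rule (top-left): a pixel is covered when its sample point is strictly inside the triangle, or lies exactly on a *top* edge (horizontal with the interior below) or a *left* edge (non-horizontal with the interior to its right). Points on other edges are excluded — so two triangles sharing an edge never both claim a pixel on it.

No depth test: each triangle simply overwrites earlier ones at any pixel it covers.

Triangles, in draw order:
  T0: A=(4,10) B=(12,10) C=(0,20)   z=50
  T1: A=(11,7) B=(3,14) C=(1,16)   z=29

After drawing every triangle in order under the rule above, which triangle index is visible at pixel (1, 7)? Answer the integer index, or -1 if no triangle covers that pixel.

T0:
  2·area = 80
  edge (4, 10)→(12, 10): d=(8,0) top-left  bias=+0
  edge (12, 10)→(0, 20): d=(-12,10) right/bottom  bias=-1
  edge (0, 20)→(4, 10): d=(4,-10) top-left  bias=+0
    (2,5)@(5, 11): e=[8,58,14] → █
    (3,5)@(7, 11): e=[8,38,34] → █
    (4,5)@(9, 11): e=[8,18,54] → █
    (5,5)@(11, 11): e=[8,-2,74] → ·
    (1,6)@(3, 13): e=[24,54,2] → █
    (4,6)@(9, 13): e=[24,-6,62] → ·
    (1,7)@(3, 15): e=[40,30,10] → █
    (3,7)@(7, 15): e=[40,-10,50] → ·
    (1,8)@(3, 17): e=[56,6,18] → █
    (2,8)@(5, 17): e=[56,-14,38] → ·
    (0,9)@(1, 19): e=[72,2,6] → █
    (1,9)@(3, 19): e=[72,-18,26] → ·
  covered (10 px):
    · · · · · ·
    · · · · · ·
    · · · · · ·
    · · · · · ·
    · · · · · ·
    · · █ █ █ ·
    · █ █ █ · ·
    · █ █ · · ·
    · █ · · · ·
    █ · · · · ·
    · · · · · ·
    · · · · · ·
T1:
  2·area = 2  (B↔C swapped to make it positive)
  edge (11, 7)→(1, 16): d=(-10,9) right/bottom  bias=-1
  edge (1, 16)→(3, 14): d=(2,-2) top-left  bias=+0
  edge (3, 14)→(11, 7): d=(8,-7) top-left  bias=+0
    (5,3)@(11, 7): e=[0,2,0] → ·  [on edge]
  covered (0 px):
    · · · · · ·
    · · · · · ·
    · · · · · ·
    · · · · · ·
    · · · · · ·
    · · · · · ·
    · · · · · ·
    · · · · · ·
    · · · · · ·
    · · · · · ·
    · · · · · ·
    · · · · · ·

Z-buffer (winner per pixel, '.' = empty):
  . . . . . .
  . . . . . .
  . . . . . .
  . . . . . .
  . . . . . .
  . . 0 0 0 .
  . 0 0 0 . .
  . 0 0 . . .
  . 0 . . . .
  0 . . . . .
  . . . . . .
  . . . . . .

Answer: 0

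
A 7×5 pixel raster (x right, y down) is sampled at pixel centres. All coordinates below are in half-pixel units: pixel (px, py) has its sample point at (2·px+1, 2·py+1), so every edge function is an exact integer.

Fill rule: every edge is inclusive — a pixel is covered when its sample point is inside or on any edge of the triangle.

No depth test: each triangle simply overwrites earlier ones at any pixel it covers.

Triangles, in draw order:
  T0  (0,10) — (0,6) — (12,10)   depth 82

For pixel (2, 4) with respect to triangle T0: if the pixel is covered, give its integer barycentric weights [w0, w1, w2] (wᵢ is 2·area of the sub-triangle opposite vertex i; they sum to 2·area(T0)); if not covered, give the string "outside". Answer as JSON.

T0:
  2·area = 48
  edge (0, 10)→(0, 6): d=(0,-4) inclusive
  edge (0, 6)→(12, 10): d=(12,4) inclusive
  edge (12, 10)→(0, 10): d=(-12,0) inclusive
    (0,3)@(1, 7): e=[4,8,36] → █
    (1,3)@(3, 7): e=[12,0,36] → █  [on edge]
    (2,3)@(5, 7): e=[20,-8,36] → ·
    (0,4)@(1, 9): e=[4,32,12] → █
    (2,4)@(5, 9): e=[20,16,12] → █
    (3,4)@(7, 9): e=[28,8,12] → █
    (4,4)@(9, 9): e=[36,0,12] → █  [on edge]
    (5,4)@(11, 9): e=[44,-8,12] → ·
  covered (7 px):
    · · · · · · ·
    · · · · · · ·
    · · · · · · ·
    █ █ · · · · ·
    █ █ █ █ █ · ·

Final: [16,12,20]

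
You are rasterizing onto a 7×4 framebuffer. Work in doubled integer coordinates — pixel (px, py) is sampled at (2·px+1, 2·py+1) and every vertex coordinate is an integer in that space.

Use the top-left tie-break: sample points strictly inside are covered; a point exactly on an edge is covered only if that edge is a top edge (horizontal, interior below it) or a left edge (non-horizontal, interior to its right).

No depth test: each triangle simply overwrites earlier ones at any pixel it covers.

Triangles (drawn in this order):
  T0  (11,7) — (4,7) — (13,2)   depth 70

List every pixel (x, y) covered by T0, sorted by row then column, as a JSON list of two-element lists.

T0:
  2·area = 35
  edge (11, 7)→(4, 7): d=(-7,0) right/bottom  bias=-1
  edge (4, 7)→(13, 2): d=(9,-5) top-left  bias=+0
  edge (13, 2)→(11, 7): d=(-2,5) right/bottom  bias=-1
    (4,2)@(9, 5): e=[14,7,14] → #
    (5,2)@(11, 5): e=[14,17,4] → #
    (6,2)@(13, 5): e=[14,27,-6] → ·
    (0,3)@(1, 7): e=[0,-15,50] → ·  [on edge]
    (1,3)@(3, 7): e=[0,-5,40] → ·  [on edge]
    (2,3)@(5, 7): e=[0,5,30] → ·  [on edge]
    (3,3)@(7, 7): e=[0,15,20] → ·  [on edge]
    (4,3)@(9, 7): e=[0,25,10] → ·  [on edge]
    (5,3)@(11, 7): e=[0,35,0] → ·  [on edge]
    (6,3)@(13, 7): e=[0,45,-10] → ·  [on edge]
  covered (2 px):
    · · · · · · ·
    · · · · · · ·
    · · · · # # ·
    · · · · · · ·

Result: [[4,2],[5,2]]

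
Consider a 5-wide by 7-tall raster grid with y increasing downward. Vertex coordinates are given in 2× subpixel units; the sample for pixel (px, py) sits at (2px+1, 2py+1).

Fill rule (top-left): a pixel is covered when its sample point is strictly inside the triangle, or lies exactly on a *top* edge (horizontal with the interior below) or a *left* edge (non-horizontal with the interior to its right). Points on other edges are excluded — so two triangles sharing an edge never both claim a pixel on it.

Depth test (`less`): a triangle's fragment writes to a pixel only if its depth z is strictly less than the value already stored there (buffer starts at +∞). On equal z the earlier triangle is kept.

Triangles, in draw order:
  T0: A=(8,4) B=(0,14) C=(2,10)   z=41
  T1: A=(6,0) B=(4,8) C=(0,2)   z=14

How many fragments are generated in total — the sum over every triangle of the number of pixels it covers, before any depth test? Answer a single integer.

T0:
  2·area = 12
  edge (8, 4)→(0, 14): d=(-8,10) right/bottom  bias=-1
  edge (0, 14)→(2, 10): d=(2,-4) top-left  bias=+0
  edge (2, 10)→(8, 4): d=(6,-6) top-left  bias=+0
    (4,1)@(9, 3): e=[-2,14,0] → ·  [on edge]
    (3,2)@(7, 5): e=[2,10,0] → █  [on edge]
    (4,2)@(9, 5): e=[-18,18,12] → ·
    (2,3)@(5, 7): e=[6,6,0] → █  [on edge]
    (3,3)@(7, 7): e=[-14,14,12] → ·
    (1,4)@(3, 9): e=[10,2,0] → █  [on edge]
    (2,4)@(5, 9): e=[-10,10,12] → ·
    (0,5)@(1, 11): e=[14,-2,0] → ·  [on edge]
    (1,5)@(3, 11): e=[-6,6,12] → ·
  covered (3 px):
    · · · · ·
    · · · · ·
    · · · █ ·
    · · █ · ·
    · █ · · ·
    · · · · ·
    · · · · ·
T1:
  2·area = 44
  edge (6, 0)→(4, 8): d=(-2,8) right/bottom  bias=-1
  edge (4, 8)→(0, 2): d=(-4,-6) top-left  bias=+0
  edge (0, 2)→(6, 0): d=(6,-2) top-left  bias=+0
    (1,0)@(3, 1): e=[22,22,0] → █  [on edge]
    (2,0)@(5, 1): e=[6,34,4] → █
    (3,0)@(7, 1): e=[-10,46,8] → ·
    (0,1)@(1, 3): e=[34,2,8] → █
    (3,1)@(7, 3): e=[-14,38,20] → ·
    (0,2)@(1, 5): e=[30,-6,20] → ·
    (1,2)@(3, 5): e=[14,6,24] → █
    (2,2)@(5, 5): e=[-2,18,28] → ·
    (1,3)@(3, 7): e=[10,-2,36] → ·
  covered (6 px):
    · █ █ · ·
    █ █ █ · ·
    · █ · · ·
    · · · · ·
    · · · · ·
    · · · · ·
    · · · · ·

Final: 9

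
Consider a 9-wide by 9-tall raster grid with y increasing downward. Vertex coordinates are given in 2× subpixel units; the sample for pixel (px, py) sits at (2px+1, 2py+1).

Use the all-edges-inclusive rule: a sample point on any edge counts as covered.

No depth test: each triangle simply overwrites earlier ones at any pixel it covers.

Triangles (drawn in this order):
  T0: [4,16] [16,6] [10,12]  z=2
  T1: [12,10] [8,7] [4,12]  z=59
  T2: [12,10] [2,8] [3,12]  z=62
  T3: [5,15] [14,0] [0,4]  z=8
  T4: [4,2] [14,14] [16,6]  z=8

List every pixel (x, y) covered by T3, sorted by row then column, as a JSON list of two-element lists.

T0:
  2·area = 12
  edge (4, 16)→(16, 6): d=(12,-10) inclusive
  edge (16, 6)→(10, 12): d=(-6,6) inclusive
  edge (10, 12)→(4, 16): d=(-6,4) inclusive
    (8,2)@(17, 5): e=[-2,0,14] → ·  [on edge]
    (7,3)@(15, 7): e=[2,0,10] → #  [on edge]
    (8,3)@(17, 7): e=[22,-12,2] → ·
    (6,4)@(13, 9): e=[6,0,6] → #  [on edge]
    (7,4)@(15, 9): e=[26,-12,-2] → ·
    (5,5)@(11, 11): e=[10,0,2] → #  [on edge]
    (6,5)@(13, 11): e=[30,-12,-6] → ·
    (4,6)@(9, 13): e=[14,0,-2] → ·  [on edge]
    (5,6)@(11, 13): e=[34,-12,-10] → ·
    (3,7)@(7, 15): e=[18,0,-6] → ·  [on edge]
    (2,8)@(5, 17): e=[22,0,-10] → ·  [on edge]
  covered (3 px):
    · · · · · · · · ·
    · · · · · · · · ·
    · · · · · · · · ·
    · · · · · · · # ·
    · · · · · · # · ·
    · · · · · # · · ·
    · · · · · · · · ·
    · · · · · · · · ·
    · · · · · · · · ·
T1:
  2·area = 32  (B↔C swapped to make it positive)
  edge (12, 10)→(4, 12): d=(-8,2) inclusive
  edge (4, 12)→(8, 7): d=(4,-5) inclusive
  edge (8, 7)→(12, 10): d=(4,3) inclusive
    (3,4)@(7, 9): e=[18,3,11] → #
    (4,4)@(9, 9): e=[14,13,5] → #
    (5,4)@(11, 9): e=[10,23,-1] → ·
    (2,5)@(5, 11): e=[6,1,25] → #
    (4,5)@(9, 11): e=[-2,21,13] → ·
    (2,6)@(5, 13): e=[-10,9,33] → ·
    (3,6)@(7, 13): e=[-14,19,27] → ·
  covered (4 px):
    · · · · · · · · ·
    · · · · · · · · ·
    · · · · · · · · ·
    · · · · · · · · ·
    · · · # # · · · ·
    · · # # · · · · ·
    · · · · · · · · ·
    · · · · · · · · ·
    · · · · · · · · ·
T2:
  2·area = 38  (B↔C swapped to make it positive)
  edge (12, 10)→(3, 12): d=(-9,2) inclusive
  edge (3, 12)→(2, 8): d=(-1,-4) inclusive
  edge (2, 8)→(12, 10): d=(10,2) inclusive
    (1,4)@(3, 9): e=[27,3,8] → #
    (2,4)@(5, 9): e=[23,11,4] → #
    (3,4)@(7, 9): e=[19,19,0] → #  [on edge]
    (4,4)@(9, 9): e=[15,27,-4] → ·
    (1,5)@(3, 11): e=[9,1,28] → #
    (4,5)@(9, 11): e=[-3,25,16] → ·
    (8,5)@(17, 11): e=[-19,57,0] → ·  [on edge]
    (1,6)@(3, 13): e=[-9,-1,48] → ·
    (2,6)@(5, 13): e=[-13,7,44] → ·
    (3,6)@(7, 13): e=[-17,15,40] → ·
  covered (6 px):
    · · · · · · · · ·
    · · · · · · · · ·
    · · · · · · · · ·
    · · · · · · · · ·
    · # # # · · · · ·
    · # # # · · · · ·
    · · · · · · · · ·
    · · · · · · · · ·
    · · · · · · · · ·
T3:
  2·area = 174  (B↔C swapped to make it positive)
  edge (5, 15)→(0, 4): d=(-5,-11) inclusive
  edge (0, 4)→(14, 0): d=(14,-4) inclusive
  edge (14, 0)→(5, 15): d=(-9,15) inclusive
    (5,0)@(11, 1): e=[136,2,36] → #
    (6,0)@(13, 1): e=[158,10,6] → #
    (7,0)@(15, 1): e=[180,18,-24] → ·
    (2,1)@(5, 3): e=[60,6,108] → #
    (3,1)@(7, 3): e=[82,14,78] → #
    (4,1)@(9, 3): e=[104,22,48] → #
    (6,1)@(13, 3): e=[148,38,-12] → ·
    (0,2)@(1, 5): e=[6,18,150] → #
    (1,2)@(3, 5): e=[28,26,120] → #
    (5,2)@(11, 5): e=[116,58,0] → #  [on edge]
    (6,2)@(13, 5): e=[138,66,-30] → ·
    (0,3)@(1, 7): e=[-4,46,132] → ·
    (2,7)@(5, 15): e=[0,174,0] → #  [on edge]
  covered (23 px):
    · · · · · # # · ·
    · · # # # # · · ·
    # # # # # # · · ·
    · # # # # · · · ·
    · # # # · · · · ·
    · · # # · · · · ·
    · · # · · · · · ·
    · · # · · · · · ·
    · · · · · · · · ·
T4:
  2·area = 104  (B↔C swapped to make it positive)
  edge (4, 2)→(16, 6): d=(12,4) inclusive
  edge (16, 6)→(14, 14): d=(-2,8) inclusive
  edge (14, 14)→(4, 2): d=(-10,-12) inclusive
    (0,0)@(1, 1): e=[0,130,-26] → ·  [on edge]
    (2,1)@(5, 3): e=[8,94,2] → #
    (3,1)@(7, 3): e=[0,78,26] → #  [on edge]
    (4,1)@(9, 3): e=[-8,62,50] → ·
    (2,2)@(5, 5): e=[32,90,-18] → ·
    (3,2)@(7, 5): e=[24,74,6] → #
    (4,2)@(9, 5): e=[16,58,30] → #
    (5,2)@(11, 5): e=[8,42,54] → #
    (6,2)@(13, 5): e=[0,26,78] → #  [on edge]
    (7,2)@(15, 5): e=[-8,10,102] → ·
    (3,3)@(7, 7): e=[48,70,-14] → ·
    (4,3)@(9, 7): e=[40,54,10] → #
  covered (14 px):
    · · · · · · · · ·
    · · # # · · · · ·
    · · · # # # # · ·
    · · · · # # # # ·
    · · · · · # # # ·
    · · · · · · # · ·
    · · · · · · · · ·
    · · · · · · · · ·
    · · · · · · · · ·

Answer: [[5,0],[6,0],[2,1],[3,1],[4,1],[5,1],[0,2],[1,2],[2,2],[3,2],[4,2],[5,2],[1,3],[2,3],[3,3],[4,3],[1,4],[2,4],[3,4],[2,5],[3,5],[2,6],[2,7]]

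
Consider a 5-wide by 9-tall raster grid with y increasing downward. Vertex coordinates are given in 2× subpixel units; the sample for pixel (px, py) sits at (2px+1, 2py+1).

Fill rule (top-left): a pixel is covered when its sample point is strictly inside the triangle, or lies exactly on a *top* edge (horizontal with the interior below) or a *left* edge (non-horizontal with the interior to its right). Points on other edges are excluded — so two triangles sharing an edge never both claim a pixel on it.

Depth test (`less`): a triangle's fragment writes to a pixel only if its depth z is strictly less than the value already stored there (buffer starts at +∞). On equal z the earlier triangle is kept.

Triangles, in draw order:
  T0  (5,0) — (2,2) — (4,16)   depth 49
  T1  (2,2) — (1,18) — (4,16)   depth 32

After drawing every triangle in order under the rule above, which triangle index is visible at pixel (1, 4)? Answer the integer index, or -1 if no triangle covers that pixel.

T0:
  2·area = 46  (B↔C swapped to make it positive)
  edge (5, 0)→(4, 16): d=(-1,16) right/bottom  bias=-1
  edge (4, 16)→(2, 2): d=(-2,-14) top-left  bias=+0
  edge (2, 2)→(5, 0): d=(3,-2) top-left  bias=+0
    (1,1)@(3, 3): e=[29,12,5] → X
    (2,1)@(5, 3): e=[-3,40,9] → .
    (1,2)@(3, 5): e=[27,8,11] → X
    (2,2)@(5, 5): e=[-5,36,15] → .
    (1,3)@(3, 7): e=[25,4,17] → X
    (2,3)@(5, 7): e=[-7,32,21] → .
    (1,4)@(3, 9): e=[23,0,23] → X  [on edge]
    (2,4)@(5, 9): e=[-9,28,27] → .
    (1,5)@(3, 11): e=[21,-4,29] → .
  covered (4 px):
    . . . . .
    . X . . .
    . X . . .
    . X . . .
    . X . . .
    . . . . .
    . . . . .
    . . . . .
    . . . . .
T1:
  2·area = 46  (B↔C swapped to make it positive)
  edge (2, 2)→(4, 16): d=(2,14) right/bottom  bias=-1
  edge (4, 16)→(1, 18): d=(-3,2) right/bottom  bias=-1
  edge (1, 18)→(2, 2): d=(1,-16) top-left  bias=+0
    (1,4)@(3, 9): e=[0,23,23] → .  [on edge]
    (1,5)@(3, 11): e=[4,17,25] → X
    (2,5)@(5, 11): e=[-24,13,57] → .
    (1,6)@(3, 13): e=[8,11,27] → X
    (2,6)@(5, 13): e=[-20,7,59] → .
    (1,7)@(3, 15): e=[12,5,29] → X
    (2,7)@(5, 15): e=[-16,1,61] → .
    (1,8)@(3, 17): e=[16,-1,31] → .
  covered (3 px):
    . . . . .
    . . . . .
    . . . . .
    . . . . .
    . . . . .
    . X . . .
    . X . . .
    . X . . .
    . . . . .

Z-buffer (winner per pixel, '.' = empty):
  . . . . .
  . 0 . . .
  . 0 . . .
  . 0 . . .
  . 0 . . .
  . 1 . . .
  . 1 . . .
  . 1 . . .
  . . . . .

Result: 0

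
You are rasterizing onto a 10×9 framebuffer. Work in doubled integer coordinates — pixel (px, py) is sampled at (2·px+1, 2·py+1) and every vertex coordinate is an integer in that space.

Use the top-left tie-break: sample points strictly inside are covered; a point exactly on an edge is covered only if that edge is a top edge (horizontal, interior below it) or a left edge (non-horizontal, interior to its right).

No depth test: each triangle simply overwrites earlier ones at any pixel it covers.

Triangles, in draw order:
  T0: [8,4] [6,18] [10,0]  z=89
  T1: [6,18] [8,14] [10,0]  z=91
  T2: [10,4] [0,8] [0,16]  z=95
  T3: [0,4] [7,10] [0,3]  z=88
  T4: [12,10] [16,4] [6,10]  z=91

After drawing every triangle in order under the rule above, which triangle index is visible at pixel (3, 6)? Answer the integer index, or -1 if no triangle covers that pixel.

T0:
  2·area = 20  (B↔C swapped to make it positive)
  edge (8, 4)→(10, 0): d=(2,-4) top-left  bias=+0
  edge (10, 0)→(6, 18): d=(-4,18) right/bottom  bias=-1
  edge (6, 18)→(8, 4): d=(2,-14) top-left  bias=+0
    (4,1)@(9, 3): e=[2,6,12] → █
    (5,1)@(11, 3): e=[10,-30,40] → ·
    (4,2)@(9, 5): e=[6,-2,16] → ·
    (3,5)@(7, 11): e=[10,10,0] → █  [on edge]
    (4,5)@(9, 11): e=[18,-26,28] → ·
    (3,6)@(7, 13): e=[14,2,4] → █
    (4,6)@(9, 13): e=[22,-34,32] → ·
    (3,7)@(7, 15): e=[18,-6,8] → ·
  covered (3 px):
    · · · · · · · · · ·
    · · · · █ · · · · ·
    · · · · · · · · · ·
    · · · · · · · · · ·
    · · · · · · · · · ·
    · · · █ · · · · · ·
    · · · █ · · · · · ·
    · · · · · · · · · ·
    · · · · · · · · · ·
T1:
  2·area = 20  (B↔C swapped to make it positive)
  edge (6, 18)→(10, 0): d=(4,-18) top-left  bias=+0
  edge (10, 0)→(8, 14): d=(-2,14) right/bottom  bias=-1
  edge (8, 14)→(6, 18): d=(-2,4) right/bottom  bias=-1
    (4,2)@(9, 5): e=[2,4,14] → █
    (5,2)@(11, 5): e=[38,-24,6] → ·
    (4,3)@(9, 7): e=[10,0,10] → ·  [on edge]
    (3,7)@(7, 15): e=[6,12,2] → █
    (4,7)@(9, 15): e=[42,-16,-6] → ·
    (3,8)@(7, 17): e=[14,8,-2] → ·
  covered (2 px):
    · · · · · · · · · ·
    · · · · · · · · · ·
    · · · · █ · · · · ·
    · · · · · · · · · ·
    · · · · · · · · · ·
    · · · · · · · · · ·
    · · · · · · · · · ·
    · · · █ · · · · · ·
    · · · · · · · · · ·
T2:
  2·area = 80  (B↔C swapped to make it positive)
  edge (10, 4)→(0, 16): d=(-10,12) right/bottom  bias=-1
  edge (0, 16)→(0, 8): d=(0,-8) top-left  bias=+0
  edge (0, 8)→(10, 4): d=(10,-4) top-left  bias=+0
    (4,2)@(9, 5): e=[2,72,6] → █
    (5,2)@(11, 5): e=[-22,88,14] → ·
    (1,3)@(3, 7): e=[54,24,2] → █
    (2,3)@(5, 7): e=[30,40,10] → █
    (3,3)@(7, 7): e=[6,56,18] → █
    (4,3)@(9, 7): e=[-18,72,26] → ·
    (0,4)@(1, 9): e=[58,8,14] → █
    (3,4)@(7, 9): e=[-14,56,38] → ·
    (0,5)@(1, 11): e=[38,8,34] → █
    (2,5)@(5, 11): e=[-10,40,50] → ·
    (0,6)@(1, 13): e=[18,8,54] → █
    (1,6)@(3, 13): e=[-6,24,62] → ·
  covered (10 px):
    · · · · · · · · · ·
    · · · · · · · · · ·
    · · · · █ · · · · ·
    · █ █ █ · · · · · ·
    █ █ █ · · · · · · ·
    █ █ · · · · · · · ·
    █ · · · · · · · · ·
    · · · · · · · · · ·
    · · · · · · · · · ·
T3:
  2·area = 7  (B↔C swapped to make it positive)
  edge (0, 4)→(0, 3): d=(0,-1) top-left  bias=+0
  edge (0, 3)→(7, 10): d=(7,7) right/bottom  bias=-1
  edge (7, 10)→(0, 4): d=(-7,-6) top-left  bias=+0
  covered (0 px):
    · · · · · · · · · ·
    · · · · · · · · · ·
    · · · · · · · · · ·
    · · · · · · · · · ·
    · · · · · · · · · ·
    · · · · · · · · · ·
    · · · · · · · · · ·
    · · · · · · · · · ·
    · · · · · · · · · ·
T4:
  2·area = 36  (B↔C swapped to make it positive)
  edge (12, 10)→(6, 10): d=(-6,0) right/bottom  bias=-1
  edge (6, 10)→(16, 4): d=(10,-6) top-left  bias=+0
  edge (16, 4)→(12, 10): d=(-4,6) right/bottom  bias=-1
    (7,2)@(15, 5): e=[30,4,2] → █
    (8,2)@(17, 5): e=[30,16,-10] → ·
    (5,3)@(11, 7): e=[18,0,18] → █  [on edge]
    (6,3)@(13, 7): e=[18,12,6] → █
    (7,3)@(15, 7): e=[18,24,-6] → ·
    (4,4)@(9, 9): e=[6,8,22] → █
    (6,4)@(13, 9): e=[6,32,-2] → ·
    (4,5)@(9, 11): e=[-6,28,14] → ·
    (5,5)@(11, 11): e=[-6,40,2] → ·
    (0,6)@(1, 13): e=[-18,0,54] → ·  [on edge]
  covered (5 px):
    · · · · · · · · · ·
    · · · · · · · · · ·
    · · · · · · · █ · ·
    · · · · · █ █ · · ·
    · · · · █ █ · · · ·
    · · · · · · · · · ·
    · · · · · · · · · ·
    · · · · · · · · · ·
    · · · · · · · · · ·

Z-buffer (winner per pixel, '.' = empty):
  . . . . . . . . . .
  . . . . 0 . . . . .
  . . . . 2 . . 4 . .
  . 2 2 2 . 4 4 . . .
  2 2 2 . 4 4 . . . .
  2 2 . 0 . . . . . .
  2 . . 0 . . . . . .
  . . . 1 . . . . . .
  . . . . . . . . . .

Result: 0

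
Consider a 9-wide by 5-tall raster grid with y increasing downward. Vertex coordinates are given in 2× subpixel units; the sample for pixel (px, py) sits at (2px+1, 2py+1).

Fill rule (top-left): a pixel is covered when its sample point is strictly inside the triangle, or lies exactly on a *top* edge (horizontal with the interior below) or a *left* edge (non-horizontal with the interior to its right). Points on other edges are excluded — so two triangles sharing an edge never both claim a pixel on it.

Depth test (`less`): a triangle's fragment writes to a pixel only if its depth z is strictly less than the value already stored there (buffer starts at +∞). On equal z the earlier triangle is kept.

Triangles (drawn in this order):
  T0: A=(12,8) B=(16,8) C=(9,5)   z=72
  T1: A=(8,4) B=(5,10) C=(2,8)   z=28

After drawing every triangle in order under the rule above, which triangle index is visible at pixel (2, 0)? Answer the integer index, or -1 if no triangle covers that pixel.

T0:
  2·area = 12  (B↔C swapped to make it positive)
  edge (12, 8)→(9, 5): d=(-3,-3) top-left  bias=+0
  edge (9, 5)→(16, 8): d=(7,3) right/bottom  bias=-1
  edge (16, 8)→(12, 8): d=(-4,0) right/bottom  bias=-1
    (2,0)@(5, 1): e=[0,-16,28] → ·  [on edge]
    (3,1)@(7, 3): e=[0,-8,20] → ·  [on edge]
    (4,2)@(9, 5): e=[0,0,12] → ·  [on edge]
    (5,3)@(11, 7): e=[0,8,4] → #  [on edge]
    (6,3)@(13, 7): e=[6,2,4] → #
    (7,3)@(15, 7): e=[12,-4,4] → ·
    (5,4)@(11, 9): e=[-6,22,-4] → ·
    (6,4)@(13, 9): e=[0,16,-4] → ·  [on edge]
  covered (2 px):
    · · · · · · · · ·
    · · · · · · · · ·
    · · · · · · · · ·
    · · · · · # # · ·
    · · · · · · · · ·
T1:
  2·area = 24
  edge (8, 4)→(5, 10): d=(-3,6) right/bottom  bias=-1
  edge (5, 10)→(2, 8): d=(-3,-2) top-left  bias=+0
  edge (2, 8)→(8, 4): d=(6,-4) top-left  bias=+0
    (3,2)@(7, 5): e=[3,19,2] → #
    (4,2)@(9, 5): e=[-9,23,10] → ·
    (2,3)@(5, 7): e=[9,9,6] → #
    (3,3)@(7, 7): e=[-3,13,14] → ·
    (2,4)@(5, 9): e=[3,3,18] → #
    (3,4)@(7, 9): e=[-9,7,26] → ·
  covered (3 px):
    · · · · · · · · ·
    · · · · · · · · ·
    · · · # · · · · ·
    · · # · · · · · ·
    · · # · · · · · ·

Z-buffer (winner per pixel, '.' = empty):
  . . . . . . . . .
  . . . . . . . . .
  . . . 1 . . . . .
  . . 1 . . 0 0 . .
  . . 1 . . . . . .

Answer: -1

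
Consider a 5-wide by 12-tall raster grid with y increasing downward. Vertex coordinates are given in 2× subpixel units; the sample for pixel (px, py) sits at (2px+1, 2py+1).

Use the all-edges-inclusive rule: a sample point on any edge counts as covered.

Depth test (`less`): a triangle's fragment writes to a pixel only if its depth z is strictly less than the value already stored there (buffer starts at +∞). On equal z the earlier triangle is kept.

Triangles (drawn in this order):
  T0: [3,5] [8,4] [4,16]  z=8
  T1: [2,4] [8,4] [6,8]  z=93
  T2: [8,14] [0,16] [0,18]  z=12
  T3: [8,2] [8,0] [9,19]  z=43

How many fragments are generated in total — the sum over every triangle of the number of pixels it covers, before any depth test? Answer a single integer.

T0:
  2·area = 56
  edge (3, 5)→(8, 4): d=(5,-1) inclusive
  edge (8, 4)→(4, 16): d=(-4,12) inclusive
  edge (4, 16)→(3, 5): d=(-1,-11) inclusive
    (4,0)@(9, 1): e=[-14,0,70] → ·  [on edge]
    (1,2)@(3, 5): e=[0,56,0] → #  [on edge]
    (2,2)@(5, 5): e=[2,32,22] → #
    (3,2)@(7, 5): e=[4,8,44] → #
    (4,2)@(9, 5): e=[6,-16,66] → ·
    (1,3)@(3, 7): e=[10,48,-2] → ·
    (2,3)@(5, 7): e=[12,24,20] → #
    (3,3)@(7, 7): e=[14,0,42] → #  [on edge]
    (4,3)@(9, 7): e=[16,-24,64] → ·
    (2,4)@(5, 9): e=[22,16,18] → #
    (3,4)@(7, 9): e=[24,-8,40] → ·
    (2,5)@(5, 11): e=[32,8,16] → #
    (2,6)@(5, 13): e=[42,0,14] → #  [on edge]
    (1,9)@(3, 19): e=[70,0,-14] → ·  [on edge]
  covered (8 px):
    · · · · ·
    · · · · ·
    · # # # ·
    · · # # ·
    · · # · ·
    · · # · ·
    · · # · ·
    · · · · ·
    · · · · ·
    · · · · ·
    · · · · ·
    · · · · ·
T1:
  2·area = 24
  edge (2, 4)→(8, 4): d=(6,0) inclusive
  edge (8, 4)→(6, 8): d=(-2,4) inclusive
  edge (6, 8)→(2, 4): d=(-4,-4) inclusive
    (0,1)@(1, 3): e=[-6,30,0] → ·  [on edge]
    (1,2)@(3, 5): e=[6,18,0] → #  [on edge]
    (2,2)@(5, 5): e=[6,10,8] → #
    (3,2)@(7, 5): e=[6,2,16] → #
    (4,2)@(9, 5): e=[6,-6,24] → ·
    (1,3)@(3, 7): e=[18,14,-8] → ·
    (2,3)@(5, 7): e=[18,6,0] → #  [on edge]
    (3,3)@(7, 7): e=[18,-2,8] → ·
    (2,4)@(5, 9): e=[30,2,-8] → ·
    (3,4)@(7, 9): e=[30,-6,0] → ·  [on edge]
    (4,5)@(9, 11): e=[42,-18,0] → ·  [on edge]
  covered (4 px):
    · · · · ·
    · · · · ·
    · # # # ·
    · · # · ·
    · · · · ·
    · · · · ·
    · · · · ·
    · · · · ·
    · · · · ·
    · · · · ·
    · · · · ·
    · · · · ·
T2:
  2·area = 16  (B↔C swapped to make it positive)
  edge (8, 14)→(0, 18): d=(-8,4) inclusive
  edge (0, 18)→(0, 16): d=(0,-2) inclusive
  edge (0, 16)→(8, 14): d=(8,-2) inclusive
    (2,7)@(5, 15): e=[4,10,2] → #
    (3,7)@(7, 15): e=[-4,14,6] → ·
    (0,8)@(1, 17): e=[4,2,10] → #
    (1,8)@(3, 17): e=[-4,6,14] → ·
    (2,8)@(5, 17): e=[-12,10,18] → ·
    (0,9)@(1, 19): e=[-12,2,26] → ·
  covered (2 px):
    · · · · ·
    · · · · ·
    · · · · ·
    · · · · ·
    · · · · ·
    · · · · ·
    · · · · ·
    · · # · ·
    # · · · ·
    · · · · ·
    · · · · ·
    · · · · ·
T3:
  2·area = 2
  edge (8, 2)→(8, 0): d=(0,-2) inclusive
  edge (8, 0)→(9, 19): d=(1,19) inclusive
  edge (9, 19)→(8, 2): d=(-1,-17) inclusive
    (4,9)@(9, 19): e=[2,0,0] → #  [on edge]
    (4,10)@(9, 21): e=[2,2,-2] → ·
  covered (1 px):
    · · · · ·
    · · · · ·
    · · · · ·
    · · · · ·
    · · · · ·
    · · · · ·
    · · · · ·
    · · · · ·
    · · · · ·
    · · · · #
    · · · · ·
    · · · · ·

Final: 15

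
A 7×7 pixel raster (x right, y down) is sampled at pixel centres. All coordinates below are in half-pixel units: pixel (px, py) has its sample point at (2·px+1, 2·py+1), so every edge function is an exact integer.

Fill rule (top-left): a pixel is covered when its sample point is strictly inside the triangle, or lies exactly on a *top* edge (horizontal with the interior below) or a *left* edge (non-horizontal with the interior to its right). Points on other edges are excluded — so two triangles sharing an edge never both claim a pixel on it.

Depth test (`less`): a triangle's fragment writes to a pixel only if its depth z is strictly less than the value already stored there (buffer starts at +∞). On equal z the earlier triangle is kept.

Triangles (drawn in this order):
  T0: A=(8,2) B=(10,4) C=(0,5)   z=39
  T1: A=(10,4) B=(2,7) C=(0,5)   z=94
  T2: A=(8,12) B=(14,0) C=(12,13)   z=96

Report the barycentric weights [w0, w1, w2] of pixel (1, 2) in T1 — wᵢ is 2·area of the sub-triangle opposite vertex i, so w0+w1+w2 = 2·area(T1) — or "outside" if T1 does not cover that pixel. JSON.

T0:
  2·area = 22
  edge (8, 2)→(10, 4): d=(2,2) right/bottom  bias=-1
  edge (10, 4)→(0, 5): d=(-10,1) right/bottom  bias=-1
  edge (0, 5)→(8, 2): d=(8,-3) top-left  bias=+0
    (3,0)@(7, 1): e=[0,33,-11] → ·  [on edge]
    (3,1)@(7, 3): e=[4,13,5] → █
    (4,1)@(9, 3): e=[0,11,11] → ·  [on edge]
    (3,2)@(7, 5): e=[8,-7,21] → ·
    (5,2)@(11, 5): e=[0,-11,33] → ·  [on edge]
    (6,3)@(13, 7): e=[0,-33,55] → ·  [on edge]
  covered (1 px):
    · · · · · · ·
    · · · █ · · ·
    · · · · · · ·
    · · · · · · ·
    · · · · · · ·
    · · · · · · ·
    · · · · · · ·
T1:
  2·area = 22
  edge (10, 4)→(2, 7): d=(-8,3) right/bottom  bias=-1
  edge (2, 7)→(0, 5): d=(-2,-2) top-left  bias=+0
  edge (0, 5)→(10, 4): d=(10,-1) top-left  bias=+0
    (0,2)@(1, 5): e=[19,2,1] → █
    (1,2)@(3, 5): e=[13,6,3] → █
    (2,2)@(5, 5): e=[7,10,5] → █
    (3,2)@(7, 5): e=[1,14,7] → █
    (4,2)@(9, 5): e=[-5,18,9] → ·
    (0,3)@(1, 7): e=[3,-2,21] → ·
    (1,3)@(3, 7): e=[-3,2,23] → ·
    (2,3)@(5, 7): e=[-9,6,25] → ·
    (3,3)@(7, 7): e=[-15,10,27] → ·
  covered (4 px):
    · · · · · · ·
    · · · · · · ·
    █ █ █ █ · · ·
    · · · · · · ·
    · · · · · · ·
    · · · · · · ·
    · · · · · · ·
T2:
  2·area = 54
  edge (8, 12)→(14, 0): d=(6,-12) top-left  bias=+0
  edge (14, 0)→(12, 13): d=(-2,13) right/bottom  bias=-1
  edge (12, 13)→(8, 12): d=(-4,-1) top-left  bias=+0
    (6,1)@(13, 3): e=[6,7,41] → █
    (6,2)@(13, 5): e=[18,3,33] → █
    (5,3)@(11, 7): e=[6,25,23] → █
    (6,3)@(13, 7): e=[30,-1,25] → ·
    (5,4)@(11, 9): e=[18,21,15] → █
    (6,4)@(13, 9): e=[42,-5,17] → ·
    (4,5)@(9, 11): e=[6,43,5] → █
    (6,5)@(13, 11): e=[54,-9,9] → ·
    (4,6)@(9, 13): e=[18,39,-3] → ·
    (5,6)@(11, 13): e=[42,13,-1] → ·
  covered (6 px):
    · · · · · · ·
    · · · · · · █
    · · · · · · █
    · · · · · █ ·
    · · · · · █ ·
    · · · · █ █ ·
    · · · · · · ·

Result: [6,3,13]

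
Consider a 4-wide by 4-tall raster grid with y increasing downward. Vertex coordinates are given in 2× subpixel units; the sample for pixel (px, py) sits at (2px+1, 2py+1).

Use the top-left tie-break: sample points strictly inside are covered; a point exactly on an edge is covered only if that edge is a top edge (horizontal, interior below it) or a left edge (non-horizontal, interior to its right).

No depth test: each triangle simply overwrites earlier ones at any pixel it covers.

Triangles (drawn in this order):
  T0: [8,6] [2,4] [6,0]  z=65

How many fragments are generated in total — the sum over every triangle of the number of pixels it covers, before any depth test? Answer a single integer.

T0:
  2·area = 32
  edge (8, 6)→(2, 4): d=(-6,-2) top-left  bias=+0
  edge (2, 4)→(6, 0): d=(4,-4) top-left  bias=+0
  edge (6, 0)→(8, 6): d=(2,6) right/bottom  bias=-1
    (2,0)@(5, 1): e=[24,0,8] → #  [on edge]
    (3,0)@(7, 1): e=[28,8,-4] → ·
    (1,1)@(3, 3): e=[8,0,24] → #  [on edge]
    (3,1)@(7, 3): e=[16,16,0] → ·  [on edge]
    (0,2)@(1, 5): e=[-8,0,40] → ·  [on edge]
    (1,2)@(3, 5): e=[-4,8,28] → ·
    (2,2)@(5, 5): e=[0,16,16] → #  [on edge]
    (3,2)@(7, 5): e=[4,24,4] → #
    (2,3)@(5, 7): e=[-12,24,20] → ·
    (3,3)@(7, 7): e=[-8,32,8] → ·
  covered (5 px):
    · · # ·
    · # # ·
    · · # #
    · · · ·

Result: 5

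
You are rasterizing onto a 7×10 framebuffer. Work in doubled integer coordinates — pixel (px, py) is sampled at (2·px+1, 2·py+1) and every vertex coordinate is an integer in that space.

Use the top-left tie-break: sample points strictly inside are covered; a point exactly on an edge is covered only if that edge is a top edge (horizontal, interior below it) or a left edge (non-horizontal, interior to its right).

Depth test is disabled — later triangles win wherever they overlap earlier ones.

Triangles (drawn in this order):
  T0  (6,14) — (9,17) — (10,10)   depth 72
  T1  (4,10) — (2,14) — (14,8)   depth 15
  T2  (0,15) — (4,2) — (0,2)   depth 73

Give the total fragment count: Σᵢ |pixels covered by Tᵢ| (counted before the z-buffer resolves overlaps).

T0:
  2·area = 24  (B↔C swapped to make it positive)
  edge (6, 14)→(10, 10): d=(4,-4) top-left  bias=+0
  edge (10, 10)→(9, 17): d=(-1,7) right/bottom  bias=-1
  edge (9, 17)→(6, 14): d=(-3,-3) top-left  bias=+0
    (5,1)@(11, 3): e=[-24,0,48] → ·  [on edge]
    (6,3)@(13, 7): e=[0,-18,42] → ·  [on edge]
    (0,4)@(1, 9): e=[-40,64,0] → ·  [on edge]
    (5,4)@(11, 9): e=[0,-6,30] → ·  [on edge]
    (1,5)@(3, 11): e=[-24,48,0] → ·  [on edge]
    (4,5)@(9, 11): e=[0,6,18] → █  [on edge]
    (5,5)@(11, 11): e=[8,-8,24] → ·
    (2,6)@(5, 13): e=[-8,32,0] → ·  [on edge]
    (3,6)@(7, 13): e=[0,18,6] → █  [on edge]
    (5,6)@(11, 13): e=[16,-10,18] → ·
    (2,7)@(5, 15): e=[0,30,-6] → ·  [on edge]
    (3,7)@(7, 15): e=[8,16,0] → █  [on edge]
    (1,8)@(3, 17): e=[0,42,-18] → ·  [on edge]
    (4,8)@(9, 17): e=[24,0,0] → ·  [on edge]
    (0,9)@(1, 19): e=[0,54,-30] → ·  [on edge]
    (5,9)@(11, 19): e=[40,-16,0] → ·  [on edge]
  covered (5 px):
    · · · · · · ·
    · · · · · · ·
    · · · · · · ·
    · · · · · · ·
    · · · · · · ·
    · · · · █ · ·
    · · · █ █ · ·
    · · · █ █ · ·
    · · · · · · ·
    · · · · · · ·
T1:
  2·area = 36  (B↔C swapped to make it positive)
  edge (4, 10)→(14, 8): d=(10,-2) top-left  bias=+0
  edge (14, 8)→(2, 14): d=(-12,6) right/bottom  bias=-1
  edge (2, 14)→(4, 10): d=(2,-4) top-left  bias=+0
    (4,4)@(9, 9): e=[0,18,18] → █  [on edge]
    (5,4)@(11, 9): e=[4,6,26] → █
    (6,4)@(13, 9): e=[8,-6,34] → ·
    (2,5)@(5, 11): e=[12,18,6] → █
    (3,5)@(7, 11): e=[16,6,14] → █
    (4,5)@(9, 11): e=[20,-6,22] → ·
    (5,5)@(11, 11): e=[24,-18,30] → ·
    (1,6)@(3, 13): e=[28,6,2] → █
    (2,6)@(5, 13): e=[32,-6,10] → ·
    (3,6)@(7, 13): e=[36,-18,18] → ·
    (1,7)@(3, 15): e=[48,-18,6] → ·
  covered (5 px):
    · · · · · · ·
    · · · · · · ·
    · · · · · · ·
    · · · · · · ·
    · · · · █ █ ·
    · · █ █ · · ·
    · █ · · · · ·
    · · · · · · ·
    · · · · · · ·
    · · · · · · ·
T2:
  2·area = 52  (B↔C swapped to make it positive)
  edge (0, 15)→(0, 2): d=(0,-13) top-left  bias=+0
  edge (0, 2)→(4, 2): d=(4,0) top-left  bias=+0
  edge (4, 2)→(0, 15): d=(-4,13) right/bottom  bias=-1
    (0,1)@(1, 3): e=[13,4,35] → █
    (1,1)@(3, 3): e=[39,4,9] → █
    (2,1)@(5, 3): e=[65,4,-17] → ·
    (0,2)@(1, 5): e=[13,12,27] → █
    (2,2)@(5, 5): e=[65,12,-25] → ·
    (0,3)@(1, 7): e=[13,20,19] → █
    (1,3)@(3, 7): e=[39,20,-7] → ·
    (0,4)@(1, 9): e=[13,28,11] → █
    (1,4)@(3, 9): e=[39,28,-15] → ·
    (0,5)@(1, 11): e=[13,36,3] → █
    (1,5)@(3, 11): e=[39,36,-23] → ·
    (0,6)@(1, 13): e=[13,44,-5] → ·
  covered (7 px):
    · · · · · · ·
    █ █ · · · · ·
    █ █ · · · · ·
    █ · · · · · ·
    █ · · · · · ·
    █ · · · · · ·
    · · · · · · ·
    · · · · · · ·
    · · · · · · ·
    · · · · · · ·

Answer: 17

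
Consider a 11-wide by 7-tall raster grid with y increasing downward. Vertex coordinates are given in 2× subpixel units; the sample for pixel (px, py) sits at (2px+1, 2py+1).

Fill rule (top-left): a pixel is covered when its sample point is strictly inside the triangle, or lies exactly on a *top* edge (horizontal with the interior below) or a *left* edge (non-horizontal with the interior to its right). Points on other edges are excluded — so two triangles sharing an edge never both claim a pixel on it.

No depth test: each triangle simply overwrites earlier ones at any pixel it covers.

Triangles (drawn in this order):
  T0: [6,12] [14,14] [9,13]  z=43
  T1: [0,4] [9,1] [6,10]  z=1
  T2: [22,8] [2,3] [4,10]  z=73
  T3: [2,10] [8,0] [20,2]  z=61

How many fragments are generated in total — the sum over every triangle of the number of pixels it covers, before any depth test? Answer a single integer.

T0:
  2·area = 2
  edge (6, 12)→(14, 14): d=(8,2) right/bottom  bias=-1
  edge (14, 14)→(9, 13): d=(-5,-1) top-left  bias=+0
  edge (9, 13)→(6, 12): d=(-3,-1) top-left  bias=+0
    (1,5)@(3, 11): e=[-2,4,0] → ·  [on edge]
    (4,6)@(9, 13): e=[2,0,0] → #  [on edge]
    (5,6)@(11, 13): e=[-2,2,2] → ·
  covered (1 px):
    · · · · · · · · · · ·
    · · · · · · · · · · ·
    · · · · · · · · · · ·
    · · · · · · · · · · ·
    · · · · · · · · · · ·
    · · · · · · · · · · ·
    · · · · # · · · · · ·
T1:
  2·area = 72
  edge (0, 4)→(9, 1): d=(9,-3) top-left  bias=+0
  edge (9, 1)→(6, 10): d=(-3,9) right/bottom  bias=-1
  edge (6, 10)→(0, 4): d=(-6,-6) top-left  bias=+0
    (4,0)@(9, 1): e=[0,0,72] → ·  [on edge]
    (1,1)@(3, 3): e=[0,48,24] → #  [on edge]
    (2,1)@(5, 3): e=[6,30,36] → #
    (3,1)@(7, 3): e=[12,12,48] → #
    (4,1)@(9, 3): e=[18,-6,60] → ·
    (0,2)@(1, 5): e=[12,60,0] → #  [on edge]
    (4,2)@(9, 5): e=[36,-12,48] → ·
    (0,3)@(1, 7): e=[30,54,-12] → ·
    (1,3)@(3, 7): e=[36,36,0] → #  [on edge]
    (3,3)@(7, 7): e=[48,0,24] → ·  [on edge]
    (1,4)@(3, 9): e=[54,30,-12] → ·
    (2,4)@(5, 9): e=[60,12,0] → #  [on edge]
    (3,5)@(7, 11): e=[84,-12,0] → ·  [on edge]
    (2,6)@(5, 13): e=[96,0,-24] → ·  [on edge]
    (4,6)@(9, 13): e=[108,-36,0] → ·  [on edge]
  covered (10 px):
    · · · · · · · · · · ·
    · # # # · · · · · · ·
    # # # # · · · · · · ·
    · # # · · · · · · · ·
    · · # · · · · · · · ·
    · · · · · · · · · · ·
    · · · · · · · · · · ·
T2:
  2·area = 130  (B↔C swapped to make it positive)
  edge (22, 8)→(4, 10): d=(-18,2) right/bottom  bias=-1
  edge (4, 10)→(2, 3): d=(-2,-7) top-left  bias=+0
  edge (2, 3)→(22, 8): d=(20,5) right/bottom  bias=-1
    (1,2)@(3, 5): e=[92,3,35] → #
    (2,2)@(5, 5): e=[88,17,25] → #
    (3,2)@(7, 5): e=[84,31,15] → #
    (4,2)@(9, 5): e=[80,45,5] → #
    (5,2)@(11, 5): e=[76,59,-5] → ·
    (1,3)@(3, 7): e=[56,-1,75] → ·
    (2,3)@(5, 7): e=[52,13,65] → #
    (5,3)@(11, 7): e=[40,55,35] → #
    (6,3)@(13, 7): e=[36,69,25] → #
    (7,3)@(15, 7): e=[32,83,15] → #
    (8,3)@(17, 7): e=[28,97,5] → #
    (9,3)@(19, 7): e=[24,111,-5] → ·
    (6,4)@(13, 9): e=[0,65,65] → ·  [on edge]
  covered (15 px):
    · · · · · · · · · · ·
    · · · · · · · · · · ·
    · # # # # · · · · · ·
    · · # # # # # # # · ·
    · · # # # # · · · · ·
    · · · · · · · · · · ·
    · · · · · · · · · · ·
T3:
  2·area = 132
  edge (2, 10)→(8, 0): d=(6,-10) top-left  bias=+0
  edge (8, 0)→(20, 2): d=(12,2) right/bottom  bias=-1
  edge (20, 2)→(2, 10): d=(-18,8) right/bottom  bias=-1
    (4,0)@(9, 1): e=[16,10,106] → #
    (5,0)@(11, 1): e=[36,6,90] → #
    (6,0)@(13, 1): e=[56,2,74] → #
    (7,0)@(15, 1): e=[76,-2,58] → ·
    (3,1)@(7, 3): e=[8,38,86] → #
    (7,1)@(15, 3): e=[88,22,22] → #
    (8,1)@(17, 3): e=[108,18,6] → #
    (9,1)@(19, 3): e=[128,14,-10] → ·
    (2,2)@(5, 5): e=[0,66,66] → #  [on edge]
    (7,2)@(15, 5): e=[100,46,-14] → ·
    (8,2)@(17, 5): e=[120,42,-30] → ·
    (2,3)@(5, 7): e=[12,90,30] → #
  covered (17 px):
    · · · · # # # · · · ·
    · · · # # # # # # · ·
    · · # # # # # · · · ·
    · · # # · · · · · · ·
    · # · · · · · · · · ·
    · · · · · · · · · · ·
    · · · · · · · · · · ·

Result: 43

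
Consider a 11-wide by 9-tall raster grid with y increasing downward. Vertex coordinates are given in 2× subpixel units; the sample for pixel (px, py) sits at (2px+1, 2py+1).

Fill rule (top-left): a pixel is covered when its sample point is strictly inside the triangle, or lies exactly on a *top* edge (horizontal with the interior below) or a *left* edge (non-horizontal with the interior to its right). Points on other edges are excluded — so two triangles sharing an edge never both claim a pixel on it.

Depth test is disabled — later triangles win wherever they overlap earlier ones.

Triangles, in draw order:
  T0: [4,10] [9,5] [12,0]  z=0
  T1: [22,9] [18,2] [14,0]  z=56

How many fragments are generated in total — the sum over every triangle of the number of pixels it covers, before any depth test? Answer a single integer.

T0:
  2·area = 10  (B↔C swapped to make it positive)
  edge (4, 10)→(12, 0): d=(8,-10) top-left  bias=+0
  edge (12, 0)→(9, 5): d=(-3,5) right/bottom  bias=-1
  edge (9, 5)→(4, 10): d=(-5,5) right/bottom  bias=-1
    (6,0)@(13, 1): e=[18,-8,0] → ·  [on edge]
    (5,1)@(11, 3): e=[14,-4,0] → ·  [on edge]
    (4,2)@(9, 5): e=[10,0,0] → ·  [on edge]
    (3,3)@(7, 7): e=[6,4,0] → ·  [on edge]
    (2,4)@(5, 9): e=[2,8,0] → ·  [on edge]
    (1,5)@(3, 11): e=[-2,12,0] → ·  [on edge]
    (0,6)@(1, 13): e=[-6,16,0] → ·  [on edge]
    (1,7)@(3, 15): e=[30,0,-20] → ·  [on edge]
  covered (0 px):
    · · · · · · · · · · ·
    · · · · · · · · · · ·
    · · · · · · · · · · ·
    · · · · · · · · · · ·
    · · · · · · · · · · ·
    · · · · · · · · · · ·
    · · · · · · · · · · ·
    · · · · · · · · · · ·
    · · · · · · · · · · ·
T1:
  2·area = 20  (B↔C swapped to make it positive)
  edge (22, 9)→(14, 0): d=(-8,-9) top-left  bias=+0
  edge (14, 0)→(18, 2): d=(4,2) right/bottom  bias=-1
  edge (18, 2)→(22, 9): d=(4,7) right/bottom  bias=-1
    (7,0)@(15, 1): e=[1,2,17] → █
    (8,0)@(17, 1): e=[19,-2,3] → ·
    (7,1)@(15, 3): e=[-15,10,25] → ·
    (8,1)@(17, 3): e=[3,6,11] → █
    (9,1)@(19, 3): e=[21,2,-3] → ·
    (8,2)@(17, 5): e=[-13,14,19] → ·
    (9,2)@(19, 5): e=[5,10,5] → █
    (10,2)@(21, 5): e=[23,6,-9] → ·
    (9,3)@(19, 7): e=[-11,18,13] → ·
  covered (3 px):
    · · · · · · · █ · · ·
    · · · · · · · · █ · ·
    · · · · · · · · · █ ·
    · · · · · · · · · · ·
    · · · · · · · · · · ·
    · · · · · · · · · · ·
    · · · · · · · · · · ·
    · · · · · · · · · · ·
    · · · · · · · · · · ·

Final: 3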